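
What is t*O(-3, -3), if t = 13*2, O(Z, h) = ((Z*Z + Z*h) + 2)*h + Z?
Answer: -1638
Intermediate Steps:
O(Z, h) = Z + h*(2 + Z² + Z*h) (O(Z, h) = ((Z² + Z*h) + 2)*h + Z = (2 + Z² + Z*h)*h + Z = h*(2 + Z² + Z*h) + Z = Z + h*(2 + Z² + Z*h))
t = 26
t*O(-3, -3) = 26*(-3 + 2*(-3) - 3*(-3)² - 3*(-3)²) = 26*(-3 - 6 - 3*9 - 3*9) = 26*(-3 - 6 - 27 - 27) = 26*(-63) = -1638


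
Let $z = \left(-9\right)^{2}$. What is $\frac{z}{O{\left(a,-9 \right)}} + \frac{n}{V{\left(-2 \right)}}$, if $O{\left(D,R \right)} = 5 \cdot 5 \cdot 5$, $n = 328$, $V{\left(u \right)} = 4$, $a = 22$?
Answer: $\frac{10331}{125} \approx 82.648$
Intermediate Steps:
$O{\left(D,R \right)} = 125$ ($O{\left(D,R \right)} = 25 \cdot 5 = 125$)
$z = 81$
$\frac{z}{O{\left(a,-9 \right)}} + \frac{n}{V{\left(-2 \right)}} = \frac{81}{125} + \frac{328}{4} = 81 \cdot \frac{1}{125} + 328 \cdot \frac{1}{4} = \frac{81}{125} + 82 = \frac{10331}{125}$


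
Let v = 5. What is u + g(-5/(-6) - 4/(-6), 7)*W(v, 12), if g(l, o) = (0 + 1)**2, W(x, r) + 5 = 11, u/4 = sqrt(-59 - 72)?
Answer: 6 + 4*I*sqrt(131) ≈ 6.0 + 45.782*I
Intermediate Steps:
u = 4*I*sqrt(131) (u = 4*sqrt(-59 - 72) = 4*sqrt(-131) = 4*(I*sqrt(131)) = 4*I*sqrt(131) ≈ 45.782*I)
W(x, r) = 6 (W(x, r) = -5 + 11 = 6)
g(l, o) = 1 (g(l, o) = 1**2 = 1)
u + g(-5/(-6) - 4/(-6), 7)*W(v, 12) = 4*I*sqrt(131) + 1*6 = 4*I*sqrt(131) + 6 = 6 + 4*I*sqrt(131)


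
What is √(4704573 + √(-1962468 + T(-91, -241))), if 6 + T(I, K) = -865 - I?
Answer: √(4704573 + 4*I*√122703) ≈ 2169.0 + 0.32*I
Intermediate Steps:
T(I, K) = -871 - I (T(I, K) = -6 + (-865 - I) = -871 - I)
√(4704573 + √(-1962468 + T(-91, -241))) = √(4704573 + √(-1962468 + (-871 - 1*(-91)))) = √(4704573 + √(-1962468 + (-871 + 91))) = √(4704573 + √(-1962468 - 780)) = √(4704573 + √(-1963248)) = √(4704573 + 4*I*√122703)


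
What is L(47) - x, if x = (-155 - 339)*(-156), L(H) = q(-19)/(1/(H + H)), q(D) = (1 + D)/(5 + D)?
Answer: -538602/7 ≈ -76943.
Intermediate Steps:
q(D) = (1 + D)/(5 + D)
L(H) = 18*H/7 (L(H) = ((1 - 19)/(5 - 19))/(1/(H + H)) = (-18/(-14))/(1/(2*H)) = (-1/14*(-18))/((1/(2*H))) = 9*(2*H)/7 = 18*H/7)
x = 77064 (x = -494*(-156) = 77064)
L(47) - x = (18/7)*47 - 1*77064 = 846/7 - 77064 = -538602/7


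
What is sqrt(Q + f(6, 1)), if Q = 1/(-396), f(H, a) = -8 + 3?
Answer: I*sqrt(21791)/66 ≈ 2.2366*I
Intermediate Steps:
f(H, a) = -5
Q = -1/396 ≈ -0.0025253
sqrt(Q + f(6, 1)) = sqrt(-1/396 - 5) = sqrt(-1981/396) = I*sqrt(21791)/66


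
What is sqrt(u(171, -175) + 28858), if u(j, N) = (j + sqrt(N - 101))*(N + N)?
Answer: 2*sqrt(-7748 - 175*I*sqrt(69)) ≈ 16.443 - 176.81*I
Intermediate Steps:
u(j, N) = 2*N*(j + sqrt(-101 + N)) (u(j, N) = (j + sqrt(-101 + N))*(2*N) = 2*N*(j + sqrt(-101 + N)))
sqrt(u(171, -175) + 28858) = sqrt(2*(-175)*(171 + sqrt(-101 - 175)) + 28858) = sqrt(2*(-175)*(171 + sqrt(-276)) + 28858) = sqrt(2*(-175)*(171 + 2*I*sqrt(69)) + 28858) = sqrt((-59850 - 700*I*sqrt(69)) + 28858) = sqrt(-30992 - 700*I*sqrt(69))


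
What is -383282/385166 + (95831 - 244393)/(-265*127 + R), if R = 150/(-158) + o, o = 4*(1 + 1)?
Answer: 875406464763/255960909802 ≈ 3.4201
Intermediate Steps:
o = 8 (o = 4*2 = 8)
R = 557/79 (R = 150/(-158) + 8 = 150*(-1/158) + 8 = -75/79 + 8 = 557/79 ≈ 7.0506)
-383282/385166 + (95831 - 244393)/(-265*127 + R) = -383282/385166 + (95831 - 244393)/(-265*127 + 557/79) = -383282*1/385166 - 148562/(-33655 + 557/79) = -191641/192583 - 148562/(-2658188/79) = -191641/192583 - 148562*(-79/2658188) = -191641/192583 + 5868199/1329094 = 875406464763/255960909802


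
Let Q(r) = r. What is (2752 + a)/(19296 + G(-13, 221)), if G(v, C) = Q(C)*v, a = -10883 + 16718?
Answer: 8587/16423 ≈ 0.52286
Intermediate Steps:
a = 5835
G(v, C) = C*v
(2752 + a)/(19296 + G(-13, 221)) = (2752 + 5835)/(19296 + 221*(-13)) = 8587/(19296 - 2873) = 8587/16423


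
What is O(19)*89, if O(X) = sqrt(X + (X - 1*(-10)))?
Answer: 356*sqrt(3) ≈ 616.61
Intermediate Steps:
O(X) = sqrt(10 + 2*X) (O(X) = sqrt(X + (X + 10)) = sqrt(X + (10 + X)) = sqrt(10 + 2*X))
O(19)*89 = sqrt(10 + 2*19)*89 = sqrt(10 + 38)*89 = sqrt(48)*89 = (4*sqrt(3))*89 = 356*sqrt(3)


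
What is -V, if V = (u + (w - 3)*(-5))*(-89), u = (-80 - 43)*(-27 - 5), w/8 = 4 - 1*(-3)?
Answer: 326719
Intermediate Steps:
w = 56 (w = 8*(4 - 1*(-3)) = 8*(4 + 3) = 8*7 = 56)
u = 3936 (u = -123*(-32) = 3936)
V = -326719 (V = (3936 + (56 - 3)*(-5))*(-89) = (3936 + 53*(-5))*(-89) = (3936 - 265)*(-89) = 3671*(-89) = -326719)
-V = -1*(-326719) = 326719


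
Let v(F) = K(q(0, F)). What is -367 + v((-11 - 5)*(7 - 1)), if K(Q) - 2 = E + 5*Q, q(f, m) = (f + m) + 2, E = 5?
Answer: -830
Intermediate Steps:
q(f, m) = 2 + f + m
K(Q) = 7 + 5*Q (K(Q) = 2 + (5 + 5*Q) = 7 + 5*Q)
v(F) = 17 + 5*F (v(F) = 7 + 5*(2 + 0 + F) = 7 + 5*(2 + F) = 7 + (10 + 5*F) = 17 + 5*F)
-367 + v((-11 - 5)*(7 - 1)) = -367 + (17 + 5*((-11 - 5)*(7 - 1))) = -367 + (17 + 5*(-16*6)) = -367 + (17 + 5*(-96)) = -367 + (17 - 480) = -367 - 463 = -830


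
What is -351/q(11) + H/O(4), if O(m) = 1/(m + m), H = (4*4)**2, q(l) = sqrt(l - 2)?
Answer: 1931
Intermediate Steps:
q(l) = sqrt(-2 + l)
H = 256 (H = 16**2 = 256)
O(m) = 1/(2*m)
-351/q(11) + H/O(4) = -351/sqrt(-2 + 11) + 256/(((1/2)/4)) = -351/(sqrt(9)) + 256/(((1/2)*(1/4))) = -351/3 + 256/(1/8) = -351*1/3 + 256*8 = -117 + 2048 = 1931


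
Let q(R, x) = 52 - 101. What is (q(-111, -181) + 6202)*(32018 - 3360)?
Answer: 176332674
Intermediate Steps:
q(R, x) = -49
(q(-111, -181) + 6202)*(32018 - 3360) = (-49 + 6202)*(32018 - 3360) = 6153*28658 = 176332674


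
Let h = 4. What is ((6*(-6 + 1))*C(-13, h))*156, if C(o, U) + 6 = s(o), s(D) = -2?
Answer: 37440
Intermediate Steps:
C(o, U) = -8 (C(o, U) = -6 - 2 = -8)
((6*(-6 + 1))*C(-13, h))*156 = ((6*(-6 + 1))*(-8))*156 = ((6*(-5))*(-8))*156 = -30*(-8)*156 = 240*156 = 37440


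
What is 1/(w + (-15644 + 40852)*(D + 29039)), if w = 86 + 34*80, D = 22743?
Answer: 1/1305323462 ≈ 7.6609e-10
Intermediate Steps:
w = 2806 (w = 86 + 2720 = 2806)
1/(w + (-15644 + 40852)*(D + 29039)) = 1/(2806 + (-15644 + 40852)*(22743 + 29039)) = 1/(2806 + 25208*51782) = 1/(2806 + 1305320656) = 1/1305323462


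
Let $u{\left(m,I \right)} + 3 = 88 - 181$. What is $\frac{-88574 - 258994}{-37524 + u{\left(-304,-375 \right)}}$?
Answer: $\frac{28964}{3135} \approx 9.2389$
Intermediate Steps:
$u{\left(m,I \right)} = -96$ ($u{\left(m,I \right)} = -3 + \left(88 - 181\right) = -3 - 93 = -96$)
$\frac{-88574 - 258994}{-37524 + u{\left(-304,-375 \right)}} = \frac{-88574 - 258994}{-37524 - 96} = \frac{-88574 - 258994}{-37620} = \left(-88574 - 258994\right) \left(- \frac{1}{37620}\right) = \left(-347568\right) \left(- \frac{1}{37620}\right) = \frac{28964}{3135}$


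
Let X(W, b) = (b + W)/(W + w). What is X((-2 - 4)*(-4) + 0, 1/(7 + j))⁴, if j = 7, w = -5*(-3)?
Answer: 12897917761/88873149456 ≈ 0.14513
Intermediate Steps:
w = 15
X(W, b) = (W + b)/(15 + W) (X(W, b) = (b + W)/(W + 15) = (W + b)/(15 + W))
X((-2 - 4)*(-4) + 0, 1/(7 + j))⁴ = ((((-2 - 4)*(-4) + 0) + 1/(7 + 7))/(15 + ((-2 - 4)*(-4) + 0)))⁴ = (((-6*(-4) + 0) + 1/14)/(15 + (-6*(-4) + 0)))⁴ = (((24 + 0) + 1/14)/(15 + (24 + 0)))⁴ = ((24 + 1/14)/(15 + 24))⁴ = ((337/14)/39)⁴ = ((1/39)*(337/14))⁴ = (337/546)⁴ = 12897917761/88873149456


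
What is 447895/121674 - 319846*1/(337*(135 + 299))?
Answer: 1899377479/1271128278 ≈ 1.4942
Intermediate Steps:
447895/121674 - 319846*1/(337*(135 + 299)) = 447895*(1/121674) - 319846/(337*434) = 63985/17382 - 319846/146258 = 63985/17382 - 319846*1/146258 = 63985/17382 - 159923/73129 = 1899377479/1271128278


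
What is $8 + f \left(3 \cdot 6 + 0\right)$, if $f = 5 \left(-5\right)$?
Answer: $-442$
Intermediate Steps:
$f = -25$
$8 + f \left(3 \cdot 6 + 0\right) = 8 - 25 \left(3 \cdot 6 + 0\right) = 8 - 25 \left(18 + 0\right) = 8 - 450 = -442$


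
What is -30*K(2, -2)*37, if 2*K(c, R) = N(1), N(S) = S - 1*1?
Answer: 0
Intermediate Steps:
N(S) = -1 + S (N(S) = S - 1 = -1 + S)
K(c, R) = 0 (K(c, R) = (-1 + 1)/2 = (½)*0 = 0)
-30*K(2, -2)*37 = -30*0*37 = 0*37 = 0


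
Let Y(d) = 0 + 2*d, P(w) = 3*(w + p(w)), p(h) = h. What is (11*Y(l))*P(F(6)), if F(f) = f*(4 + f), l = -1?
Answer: -7920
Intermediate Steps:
P(w) = 6*w (P(w) = 3*(w + w) = 3*(2*w) = 6*w)
Y(d) = 2*d
(11*Y(l))*P(F(6)) = (11*(2*(-1)))*(6*(6*(4 + 6))) = (11*(-2))*(6*(6*10)) = -132*60 = -22*360 = -7920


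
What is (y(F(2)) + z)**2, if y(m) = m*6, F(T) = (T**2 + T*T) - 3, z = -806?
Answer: 602176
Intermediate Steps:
F(T) = -3 + 2*T**2 (F(T) = (T**2 + T**2) - 3 = 2*T**2 - 3 = -3 + 2*T**2)
y(m) = 6*m
(y(F(2)) + z)**2 = (6*(-3 + 2*2**2) - 806)**2 = (6*(-3 + 2*4) - 806)**2 = (6*(-3 + 8) - 806)**2 = (6*5 - 806)**2 = (30 - 806)**2 = (-776)**2 = 602176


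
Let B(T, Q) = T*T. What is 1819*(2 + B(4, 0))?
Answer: 32742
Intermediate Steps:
B(T, Q) = T²
1819*(2 + B(4, 0)) = 1819*(2 + 4²) = 1819*(2 + 16) = 1819*18 = 32742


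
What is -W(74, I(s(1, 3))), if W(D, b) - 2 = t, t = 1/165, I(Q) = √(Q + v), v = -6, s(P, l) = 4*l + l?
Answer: -331/165 ≈ -2.0061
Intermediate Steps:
s(P, l) = 5*l
I(Q) = √(-6 + Q) (I(Q) = √(Q - 6) = √(-6 + Q))
t = 1/165 ≈ 0.0060606
W(D, b) = 331/165 (W(D, b) = 2 + 1/165 = 331/165)
-W(74, I(s(1, 3))) = -1*331/165 = -331/165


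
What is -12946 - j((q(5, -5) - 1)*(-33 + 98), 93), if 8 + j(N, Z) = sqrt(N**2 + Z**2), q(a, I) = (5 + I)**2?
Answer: -12938 - sqrt(12874) ≈ -13051.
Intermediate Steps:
j(N, Z) = -8 + sqrt(N**2 + Z**2)
-12946 - j((q(5, -5) - 1)*(-33 + 98), 93) = -12946 - (-8 + sqrt((((5 - 5)**2 - 1)*(-33 + 98))**2 + 93**2)) = -12946 - (-8 + sqrt(((0**2 - 1)*65)**2 + 8649)) = -12946 - (-8 + sqrt(((0 - 1)*65)**2 + 8649)) = -12946 - (-8 + sqrt((-1*65)**2 + 8649)) = -12946 - (-8 + sqrt((-65)**2 + 8649)) = -12946 - (-8 + sqrt(4225 + 8649)) = -12946 - (-8 + sqrt(12874)) = -12946 + (8 - sqrt(12874)) = -12938 - sqrt(12874)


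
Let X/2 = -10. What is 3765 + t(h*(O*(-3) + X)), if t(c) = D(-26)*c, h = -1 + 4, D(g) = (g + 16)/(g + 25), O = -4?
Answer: 3525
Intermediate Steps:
X = -20 (X = 2*(-10) = -20)
D(g) = (16 + g)/(25 + g)
h = 3
t(c) = 10*c (t(c) = ((16 - 26)/(25 - 26))*c = (-10/(-1))*c = (-1*(-10))*c = 10*c)
3765 + t(h*(O*(-3) + X)) = 3765 + 10*(3*(-4*(-3) - 20)) = 3765 + 10*(3*(12 - 20)) = 3765 + 10*(3*(-8)) = 3765 + 10*(-24) = 3765 - 240 = 3525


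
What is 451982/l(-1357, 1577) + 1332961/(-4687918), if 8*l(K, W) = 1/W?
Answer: 26731469045320255/4687918 ≈ 5.7022e+9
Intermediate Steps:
l(K, W) = 1/(8*W)
451982/l(-1357, 1577) + 1332961/(-4687918) = 451982/(((⅛)/1577)) + 1332961/(-4687918) = 451982/(((⅛)*(1/1577))) + 1332961*(-1/4687918) = 451982/(1/12616) - 1332961/4687918 = 451982*12616 - 1332961/4687918 = 5702204912 - 1332961/4687918 = 26731469045320255/4687918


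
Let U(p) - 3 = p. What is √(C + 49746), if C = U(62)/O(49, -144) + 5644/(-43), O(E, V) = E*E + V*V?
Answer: √49109078548822423/994891 ≈ 222.74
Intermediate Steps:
U(p) = 3 + p
O(E, V) = E² + V²
C = -130582433/994891 (C = (3 + 62)/(49² + (-144)²) + 5644/(-43) = 65/(2401 + 20736) + 5644*(-1/43) = 65/23137 - 5644/43 = -130582433/994891 ≈ -131.25)
√(C + 49746) = √(-130582433/994891 + 49746) = √(49361265253/994891) = √49109078548822423/994891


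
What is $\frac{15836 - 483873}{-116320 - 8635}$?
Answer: $\frac{468037}{124955} \approx 3.7456$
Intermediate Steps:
$\frac{15836 - 483873}{-116320 - 8635} = - \frac{468037}{-124955} = \left(-468037\right) \left(- \frac{1}{124955}\right) = \frac{468037}{124955}$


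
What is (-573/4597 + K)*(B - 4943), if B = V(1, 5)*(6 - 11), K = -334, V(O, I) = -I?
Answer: 7553905378/4597 ≈ 1.6432e+6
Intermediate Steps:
B = 25 (B = (-1*5)*(6 - 11) = -5*(-5) = 25)
(-573/4597 + K)*(B - 4943) = (-573/4597 - 334)*(25 - 4943) = (-573*1/4597 - 334)*(-4918) = (-573/4597 - 334)*(-4918) = -1535971/4597*(-4918) = 7553905378/4597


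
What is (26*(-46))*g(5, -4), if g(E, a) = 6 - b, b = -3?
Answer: -10764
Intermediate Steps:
g(E, a) = 9 (g(E, a) = 6 - 1*(-3) = 6 + 3 = 9)
(26*(-46))*g(5, -4) = (26*(-46))*9 = -1196*9 = -10764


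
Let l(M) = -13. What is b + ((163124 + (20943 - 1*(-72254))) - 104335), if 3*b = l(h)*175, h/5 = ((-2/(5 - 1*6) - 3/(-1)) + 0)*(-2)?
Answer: 453683/3 ≈ 1.5123e+5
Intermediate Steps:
h = -50 (h = 5*(((-2/(5 - 1*6) - 3/(-1)) + 0)*(-2)) = 5*(((-2/(5 - 6) - 3*(-1)) + 0)*(-2)) = 5*(((-2/(-1) + 3) + 0)*(-2)) = 5*(((-2*(-1) + 3) + 0)*(-2)) = 5*(((2 + 3) + 0)*(-2)) = 5*((5 + 0)*(-2)) = 5*(5*(-2)) = 5*(-10) = -50)
b = -2275/3 (b = (-13*175)/3 = (⅓)*(-2275) = -2275/3 ≈ -758.33)
b + ((163124 + (20943 - 1*(-72254))) - 104335) = -2275/3 + ((163124 + (20943 - 1*(-72254))) - 104335) = -2275/3 + ((163124 + (20943 + 72254)) - 104335) = -2275/3 + ((163124 + 93197) - 104335) = -2275/3 + (256321 - 104335) = -2275/3 + 151986 = 453683/3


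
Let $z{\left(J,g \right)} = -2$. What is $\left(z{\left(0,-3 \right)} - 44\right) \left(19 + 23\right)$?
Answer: $-1932$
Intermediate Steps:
$\left(z{\left(0,-3 \right)} - 44\right) \left(19 + 23\right) = \left(-2 - 44\right) \left(19 + 23\right) = \left(-46\right) 42 = -1932$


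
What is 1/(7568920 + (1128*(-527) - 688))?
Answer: 1/6973776 ≈ 1.4339e-7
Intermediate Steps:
1/(7568920 + (1128*(-527) - 688)) = 1/(7568920 + (-594456 - 688)) = 1/(7568920 - 595144) = 1/6973776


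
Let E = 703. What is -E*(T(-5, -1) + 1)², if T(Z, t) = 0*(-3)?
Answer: -703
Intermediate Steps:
T(Z, t) = 0
-E*(T(-5, -1) + 1)² = -703*(0 + 1)² = -703*1² = -703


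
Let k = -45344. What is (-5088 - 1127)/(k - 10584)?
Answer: 6215/55928 ≈ 0.11112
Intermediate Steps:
(-5088 - 1127)/(k - 10584) = (-5088 - 1127)/(-45344 - 10584) = -6215/(-55928) = -6215*(-1/55928) = 6215/55928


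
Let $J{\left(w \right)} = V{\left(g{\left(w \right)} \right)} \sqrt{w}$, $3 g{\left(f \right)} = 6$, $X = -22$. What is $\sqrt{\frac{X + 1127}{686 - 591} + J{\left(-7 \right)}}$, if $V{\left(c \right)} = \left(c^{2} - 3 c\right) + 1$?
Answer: $\frac{\sqrt{4199 - 361 i \sqrt{7}}}{19} \approx 3.4322 - 0.38543 i$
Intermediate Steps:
$g{\left(f \right)} = 2$ ($g{\left(f \right)} = \frac{1}{3} \cdot 6 = 2$)
$V{\left(c \right)} = 1 + c^{2} - 3 c$
$J{\left(w \right)} = - \sqrt{w}$ ($J{\left(w \right)} = \left(1 + 2^{2} - 6\right) \sqrt{w} = \left(1 + 4 - 6\right) \sqrt{w} = - \sqrt{w}$)
$\sqrt{\frac{X + 1127}{686 - 591} + J{\left(-7 \right)}} = \sqrt{\frac{-22 + 1127}{686 - 591} - \sqrt{-7}} = \sqrt{\frac{1105}{95} - i \sqrt{7}} = \sqrt{1105 \cdot \frac{1}{95} - i \sqrt{7}} = \sqrt{\frac{221}{19} - i \sqrt{7}}$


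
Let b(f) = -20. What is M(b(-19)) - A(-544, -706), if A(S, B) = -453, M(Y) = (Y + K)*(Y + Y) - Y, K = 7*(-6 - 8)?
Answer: 5193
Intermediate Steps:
K = -98 (K = 7*(-14) = -98)
M(Y) = -Y + 2*Y*(-98 + Y) (M(Y) = (Y - 98)*(Y + Y) - Y = (-98 + Y)*(2*Y) - Y = 2*Y*(-98 + Y) - Y = -Y + 2*Y*(-98 + Y))
M(b(-19)) - A(-544, -706) = -20*(-197 + 2*(-20)) - 1*(-453) = -20*(-197 - 40) + 453 = -20*(-237) + 453 = 4740 + 453 = 5193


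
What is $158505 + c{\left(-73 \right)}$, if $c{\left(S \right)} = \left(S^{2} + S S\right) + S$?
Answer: $169090$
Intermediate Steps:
$c{\left(S \right)} = S + 2 S^{2}$ ($c{\left(S \right)} = \left(S^{2} + S^{2}\right) + S = 2 S^{2} + S = S + 2 S^{2}$)
$158505 + c{\left(-73 \right)} = 158505 - 73 \left(1 + 2 \left(-73\right)\right) = 158505 - 73 \left(1 - 146\right) = 158505 - -10585 = 158505 + 10585 = 169090$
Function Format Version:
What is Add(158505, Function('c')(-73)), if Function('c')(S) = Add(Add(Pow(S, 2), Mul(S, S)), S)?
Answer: 169090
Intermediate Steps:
Function('c')(S) = Add(S, Mul(2, Pow(S, 2))) (Function('c')(S) = Add(Add(Pow(S, 2), Pow(S, 2)), S) = Add(Mul(2, Pow(S, 2)), S) = Add(S, Mul(2, Pow(S, 2))))
Add(158505, Function('c')(-73)) = Add(158505, Mul(-73, Add(1, Mul(2, -73)))) = Add(158505, Mul(-73, Add(1, -146))) = Add(158505, Mul(-73, -145)) = Add(158505, 10585) = 169090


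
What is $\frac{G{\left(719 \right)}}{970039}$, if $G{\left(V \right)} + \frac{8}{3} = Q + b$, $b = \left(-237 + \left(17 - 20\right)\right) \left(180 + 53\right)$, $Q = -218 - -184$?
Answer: $- \frac{167870}{2910117} \approx -0.057685$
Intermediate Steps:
$Q = -34$ ($Q = -218 + 184 = -34$)
$b = -55920$ ($b = \left(-237 - 3\right) 233 = \left(-240\right) 233 = -55920$)
$G{\left(V \right)} = - \frac{167870}{3}$ ($G{\left(V \right)} = - \frac{8}{3} - 55954 = - \frac{167870}{3}$)
$\frac{G{\left(719 \right)}}{970039} = - \frac{167870}{3 \cdot 970039} = \left(- \frac{167870}{3}\right) \frac{1}{970039} = - \frac{167870}{2910117}$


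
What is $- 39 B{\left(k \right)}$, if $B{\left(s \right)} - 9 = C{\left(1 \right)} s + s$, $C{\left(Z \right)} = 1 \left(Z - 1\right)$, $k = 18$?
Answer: $-1053$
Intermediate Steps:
$C{\left(Z \right)} = -1 + Z$ ($C{\left(Z \right)} = 1 \left(-1 + Z\right) = -1 + Z$)
$B{\left(s \right)} = 9 + s$ ($B{\left(s \right)} = 9 + \left(\left(-1 + 1\right) s + s\right) = 9 + \left(0 s + s\right) = 9 + \left(0 + s\right) = 9 + s$)
$- 39 B{\left(k \right)} = - 39 \left(9 + 18\right) = \left(-39\right) 27 = -1053$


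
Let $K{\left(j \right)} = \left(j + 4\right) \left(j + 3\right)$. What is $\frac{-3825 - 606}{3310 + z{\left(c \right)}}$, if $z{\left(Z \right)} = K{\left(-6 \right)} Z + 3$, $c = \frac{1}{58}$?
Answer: $- \frac{128499}{96080} \approx -1.3374$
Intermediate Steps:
$K{\left(j \right)} = \left(3 + j\right) \left(4 + j\right)$ ($K{\left(j \right)} = \left(4 + j\right) \left(3 + j\right) = \left(3 + j\right) \left(4 + j\right)$)
$c = \frac{1}{58} \approx 0.017241$
$z{\left(Z \right)} = 3 + 6 Z$ ($z{\left(Z \right)} = \left(12 + \left(-6\right)^{2} + 7 \left(-6\right)\right) Z + 3 = \left(12 + 36 - 42\right) Z + 3 = 6 Z + 3 = 3 + 6 Z$)
$\frac{-3825 - 606}{3310 + z{\left(c \right)}} = \frac{-3825 - 606}{3310 + \left(3 + 6 \cdot \frac{1}{58}\right)} = - \frac{4431}{3310 + \left(3 + \frac{3}{29}\right)} = - \frac{4431}{3310 + \frac{90}{29}} = - \frac{4431}{\frac{96080}{29}} = \left(-4431\right) \frac{29}{96080} = - \frac{128499}{96080}$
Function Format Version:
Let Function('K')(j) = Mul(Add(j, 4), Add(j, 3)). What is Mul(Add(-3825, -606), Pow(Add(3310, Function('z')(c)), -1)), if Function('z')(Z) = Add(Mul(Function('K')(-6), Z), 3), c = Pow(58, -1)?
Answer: Rational(-128499, 96080) ≈ -1.3374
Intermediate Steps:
Function('K')(j) = Mul(Add(3, j), Add(4, j)) (Function('K')(j) = Mul(Add(4, j), Add(3, j)) = Mul(Add(3, j), Add(4, j)))
c = Rational(1, 58) ≈ 0.017241
Function('z')(Z) = Add(3, Mul(6, Z)) (Function('z')(Z) = Add(Mul(Add(12, Pow(-6, 2), Mul(7, -6)), Z), 3) = Add(Mul(Add(12, 36, -42), Z), 3) = Add(Mul(6, Z), 3) = Add(3, Mul(6, Z)))
Mul(Add(-3825, -606), Pow(Add(3310, Function('z')(c)), -1)) = Mul(Add(-3825, -606), Pow(Add(3310, Add(3, Mul(6, Rational(1, 58)))), -1)) = Mul(-4431, Pow(Add(3310, Add(3, Rational(3, 29))), -1)) = Mul(-4431, Pow(Add(3310, Rational(90, 29)), -1)) = Mul(-4431, Pow(Rational(96080, 29), -1)) = Mul(-4431, Rational(29, 96080)) = Rational(-128499, 96080)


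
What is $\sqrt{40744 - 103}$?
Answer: $\sqrt{40641} \approx 201.6$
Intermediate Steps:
$\sqrt{40744 - 103} = \sqrt{40641}$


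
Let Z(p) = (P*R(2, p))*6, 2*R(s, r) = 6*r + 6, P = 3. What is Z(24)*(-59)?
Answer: -79650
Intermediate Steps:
R(s, r) = 3 + 3*r (R(s, r) = (6*r + 6)/2 = (6 + 6*r)/2 = 3 + 3*r)
Z(p) = 54 + 54*p (Z(p) = (3*(3 + 3*p))*6 = (9 + 9*p)*6 = 54 + 54*p)
Z(24)*(-59) = (54 + 54*24)*(-59) = (54 + 1296)*(-59) = 1350*(-59) = -79650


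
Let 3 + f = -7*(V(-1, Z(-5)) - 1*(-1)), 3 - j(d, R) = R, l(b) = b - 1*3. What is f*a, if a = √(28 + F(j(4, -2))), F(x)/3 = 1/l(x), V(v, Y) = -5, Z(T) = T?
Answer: 25*√118/2 ≈ 135.78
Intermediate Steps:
l(b) = -3 + b (l(b) = b - 3 = -3 + b)
j(d, R) = 3 - R
F(x) = 3/(-3 + x)
a = √118/2 (a = √(28 + 3/(-3 + (3 - 1*(-2)))) = √(28 + 3/(-3 + (3 + 2))) = √(28 + 3/(-3 + 5)) = √(28 + 3/2) = √(59/2) = √118/2 ≈ 5.4314)
f = 25 (f = -3 - 7*(-5 - 1*(-1)) = -3 - 7*(-5 + 1) = -3 - 7*(-4) = -3 + 28 = 25)
f*a = 25*(√118/2) = 25*√118/2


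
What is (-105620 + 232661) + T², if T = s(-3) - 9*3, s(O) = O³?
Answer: 129957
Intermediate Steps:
T = -54 (T = (-3)³ - 9*3 = -27 - 27 = -54)
(-105620 + 232661) + T² = (-105620 + 232661) + (-54)² = 127041 + 2916 = 129957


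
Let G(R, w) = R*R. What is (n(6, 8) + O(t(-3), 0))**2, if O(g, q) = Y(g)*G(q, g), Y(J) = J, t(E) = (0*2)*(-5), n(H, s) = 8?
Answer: 64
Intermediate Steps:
t(E) = 0 (t(E) = 0*(-5) = 0)
G(R, w) = R**2
O(g, q) = g*q**2
(n(6, 8) + O(t(-3), 0))**2 = (8 + 0*0**2)**2 = (8 + 0*0)**2 = (8 + 0)**2 = 8**2 = 64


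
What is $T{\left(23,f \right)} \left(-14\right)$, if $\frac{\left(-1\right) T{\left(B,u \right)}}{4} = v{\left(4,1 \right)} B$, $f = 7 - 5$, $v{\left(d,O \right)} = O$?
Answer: $1288$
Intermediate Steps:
$f = 2$
$T{\left(B,u \right)} = - 4 B$ ($T{\left(B,u \right)} = - 4 \cdot 1 B = - 4 B$)
$T{\left(23,f \right)} \left(-14\right) = \left(-4\right) 23 \left(-14\right) = \left(-92\right) \left(-14\right) = 1288$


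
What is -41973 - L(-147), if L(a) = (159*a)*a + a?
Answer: -3477657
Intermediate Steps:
L(a) = a + 159*a² (L(a) = 159*a² + a = a + 159*a²)
-41973 - L(-147) = -41973 - (-147)*(1 + 159*(-147)) = -41973 - (-147)*(1 - 23373) = -41973 - (-147)*(-23372) = -41973 - 1*3435684 = -41973 - 3435684 = -3477657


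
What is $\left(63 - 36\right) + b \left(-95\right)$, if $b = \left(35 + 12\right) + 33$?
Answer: $-7573$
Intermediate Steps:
$b = 80$ ($b = 47 + 33 = 80$)
$\left(63 - 36\right) + b \left(-95\right) = \left(63 - 36\right) + 80 \left(-95\right) = \left(63 - 36\right) - 7600 = 27 - 7600 = -7573$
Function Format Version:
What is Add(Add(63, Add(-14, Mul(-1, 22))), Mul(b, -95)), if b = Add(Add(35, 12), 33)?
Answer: -7573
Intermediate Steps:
b = 80 (b = Add(47, 33) = 80)
Add(Add(63, Add(-14, Mul(-1, 22))), Mul(b, -95)) = Add(Add(63, Add(-14, Mul(-1, 22))), Mul(80, -95)) = Add(Add(63, Add(-14, -22)), -7600) = Add(Add(63, -36), -7600) = Add(27, -7600) = -7573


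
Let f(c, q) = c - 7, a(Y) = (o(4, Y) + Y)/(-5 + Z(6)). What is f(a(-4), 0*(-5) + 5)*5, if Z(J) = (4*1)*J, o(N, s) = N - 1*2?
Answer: -675/19 ≈ -35.526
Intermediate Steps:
o(N, s) = -2 + N (o(N, s) = N - 2 = -2 + N)
Z(J) = 4*J
a(Y) = 2/19 + Y/19 (a(Y) = ((-2 + 4) + Y)/(-5 + 4*6) = (2 + Y)/(-5 + 24) = (2 + Y)/19 = (2 + Y)*(1/19) = 2/19 + Y/19)
f(c, q) = -7 + c
f(a(-4), 0*(-5) + 5)*5 = (-7 + (2/19 + (1/19)*(-4)))*5 = (-7 + (2/19 - 4/19))*5 = (-7 - 2/19)*5 = -135/19*5 = -675/19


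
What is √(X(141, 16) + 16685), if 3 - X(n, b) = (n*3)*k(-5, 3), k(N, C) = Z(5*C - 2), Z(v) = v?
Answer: √11189 ≈ 105.78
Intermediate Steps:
k(N, C) = -2 + 5*C (k(N, C) = 5*C - 2 = -2 + 5*C)
X(n, b) = 3 - 39*n (X(n, b) = 3 - n*3*(-2 + 5*3) = 3 - 3*n*(-2 + 15) = 3 - 3*n*13 = 3 - 39*n)
√(X(141, 16) + 16685) = √((3 - 39*141) + 16685) = √((3 - 5499) + 16685) = √(-5496 + 16685) = √11189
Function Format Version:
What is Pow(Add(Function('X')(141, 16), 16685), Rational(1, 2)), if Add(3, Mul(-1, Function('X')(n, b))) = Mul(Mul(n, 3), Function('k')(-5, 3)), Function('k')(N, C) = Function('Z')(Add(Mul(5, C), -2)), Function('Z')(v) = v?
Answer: Pow(11189, Rational(1, 2)) ≈ 105.78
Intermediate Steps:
Function('k')(N, C) = Add(-2, Mul(5, C)) (Function('k')(N, C) = Add(Mul(5, C), -2) = Add(-2, Mul(5, C)))
Function('X')(n, b) = Add(3, Mul(-39, n)) (Function('X')(n, b) = Add(3, Mul(-1, Mul(Mul(n, 3), Add(-2, Mul(5, 3))))) = Add(3, Mul(-1, Mul(Mul(3, n), Add(-2, 15)))) = Add(3, Mul(-1, Mul(Mul(3, n), 13))) = Add(3, Mul(-1, Mul(39, n))) = Add(3, Mul(-39, n)))
Pow(Add(Function('X')(141, 16), 16685), Rational(1, 2)) = Pow(Add(Add(3, Mul(-39, 141)), 16685), Rational(1, 2)) = Pow(Add(Add(3, -5499), 16685), Rational(1, 2)) = Pow(Add(-5496, 16685), Rational(1, 2)) = Pow(11189, Rational(1, 2))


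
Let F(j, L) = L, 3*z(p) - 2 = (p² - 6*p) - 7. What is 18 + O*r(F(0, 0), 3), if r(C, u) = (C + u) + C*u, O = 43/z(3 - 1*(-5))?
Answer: 585/11 ≈ 53.182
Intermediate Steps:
z(p) = -5/3 - 2*p + p²/3 (z(p) = ⅔ + ((p² - 6*p) - 7)/3 = ⅔ + (-7 + p² - 6*p)/3 = ⅔ + (-7/3 - 2*p + p²/3) = -5/3 - 2*p + p²/3)
O = 129/11 (O = 43/(-5/3 - 2*(3 - 1*(-5)) + (3 - 1*(-5))²/3) = 43/(-5/3 - 2*(3 + 5) + (3 + 5)²/3) = 43/(-5/3 - 2*8 + (⅓)*8²) = 43/(-5/3 - 16 + (⅓)*64) = 43/(-5/3 - 16 + 64/3) = 43/(11/3) = 43*(3/11) = 129/11 ≈ 11.727)
r(C, u) = C + u + C*u
18 + O*r(F(0, 0), 3) = 18 + 129*(0 + 3 + 0*3)/11 = 18 + 129*(0 + 3 + 0)/11 = 18 + (129/11)*3 = 18 + 387/11 = 585/11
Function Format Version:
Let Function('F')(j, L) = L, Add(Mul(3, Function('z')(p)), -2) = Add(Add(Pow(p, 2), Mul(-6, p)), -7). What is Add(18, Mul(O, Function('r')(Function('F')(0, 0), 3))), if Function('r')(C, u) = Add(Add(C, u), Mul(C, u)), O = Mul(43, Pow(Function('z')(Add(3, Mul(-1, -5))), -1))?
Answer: Rational(585, 11) ≈ 53.182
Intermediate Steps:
Function('z')(p) = Add(Rational(-5, 3), Mul(-2, p), Mul(Rational(1, 3), Pow(p, 2))) (Function('z')(p) = Add(Rational(2, 3), Mul(Rational(1, 3), Add(Add(Pow(p, 2), Mul(-6, p)), -7))) = Add(Rational(2, 3), Mul(Rational(1, 3), Add(-7, Pow(p, 2), Mul(-6, p)))) = Add(Rational(2, 3), Add(Rational(-7, 3), Mul(-2, p), Mul(Rational(1, 3), Pow(p, 2)))) = Add(Rational(-5, 3), Mul(-2, p), Mul(Rational(1, 3), Pow(p, 2))))
O = Rational(129, 11) (O = Mul(43, Pow(Add(Rational(-5, 3), Mul(-2, Add(3, Mul(-1, -5))), Mul(Rational(1, 3), Pow(Add(3, Mul(-1, -5)), 2))), -1)) = Mul(43, Pow(Add(Rational(-5, 3), Mul(-2, Add(3, 5)), Mul(Rational(1, 3), Pow(Add(3, 5), 2))), -1)) = Mul(43, Pow(Add(Rational(-5, 3), Mul(-2, 8), Mul(Rational(1, 3), Pow(8, 2))), -1)) = Mul(43, Pow(Add(Rational(-5, 3), -16, Mul(Rational(1, 3), 64)), -1)) = Mul(43, Pow(Add(Rational(-5, 3), -16, Rational(64, 3)), -1)) = Mul(43, Pow(Rational(11, 3), -1)) = Mul(43, Rational(3, 11)) = Rational(129, 11) ≈ 11.727)
Function('r')(C, u) = Add(C, u, Mul(C, u))
Add(18, Mul(O, Function('r')(Function('F')(0, 0), 3))) = Add(18, Mul(Rational(129, 11), Add(0, 3, Mul(0, 3)))) = Add(18, Mul(Rational(129, 11), Add(0, 3, 0))) = Add(18, Mul(Rational(129, 11), 3)) = Add(18, Rational(387, 11)) = Rational(585, 11)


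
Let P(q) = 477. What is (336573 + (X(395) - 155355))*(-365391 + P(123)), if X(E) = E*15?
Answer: -68291100702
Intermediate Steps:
X(E) = 15*E
(336573 + (X(395) - 155355))*(-365391 + P(123)) = (336573 + (15*395 - 155355))*(-365391 + 477) = (336573 + (5925 - 155355))*(-364914) = (336573 - 149430)*(-364914) = 187143*(-364914) = -68291100702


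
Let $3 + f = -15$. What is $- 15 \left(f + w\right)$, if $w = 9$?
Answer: $135$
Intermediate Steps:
$f = -18$ ($f = -3 - 15 = -18$)
$- 15 \left(f + w\right) = - 15 \left(-18 + 9\right) = \left(-15\right) \left(-9\right) = 135$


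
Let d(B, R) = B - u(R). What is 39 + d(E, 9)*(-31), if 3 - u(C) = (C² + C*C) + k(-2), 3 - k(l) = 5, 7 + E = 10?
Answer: -4921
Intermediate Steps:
E = 3 (E = -7 + 10 = 3)
k(l) = -2 (k(l) = 3 - 1*5 = 3 - 5 = -2)
u(C) = 5 - 2*C² (u(C) = 3 - ((C² + C*C) - 2) = 3 - ((C² + C²) - 2) = 3 - (2*C² - 2) = 3 - (-2 + 2*C²) = 3 + (2 - 2*C²) = 5 - 2*C²)
d(B, R) = -5 + B + 2*R² (d(B, R) = B - (5 - 2*R²) = B + (-5 + 2*R²) = -5 + B + 2*R²)
39 + d(E, 9)*(-31) = 39 + (-5 + 3 + 2*9²)*(-31) = 39 + (-5 + 3 + 2*81)*(-31) = 39 + (-5 + 3 + 162)*(-31) = 39 + 160*(-31) = 39 - 4960 = -4921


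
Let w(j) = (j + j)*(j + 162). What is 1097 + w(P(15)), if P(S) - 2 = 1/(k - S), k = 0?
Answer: 389447/225 ≈ 1730.9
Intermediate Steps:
P(S) = 2 - 1/S (P(S) = 2 + 1/(0 - S) = 2 + 1/(-S) = 2 - 1/S)
w(j) = 2*j*(162 + j) (w(j) = (2*j)*(162 + j) = 2*j*(162 + j))
1097 + w(P(15)) = 1097 + 2*(2 - 1/15)*(162 + (2 - 1/15)) = 1097 + 2*(29/15)*(162 + 29/15) = 1097 + 2*(29/15)*(2459/15) = 1097 + 142622/225 = 389447/225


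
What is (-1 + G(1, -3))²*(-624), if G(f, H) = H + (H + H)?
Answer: -62400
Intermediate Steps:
G(f, H) = 3*H (G(f, H) = H + 2*H = 3*H)
(-1 + G(1, -3))²*(-624) = (-1 + 3*(-3))²*(-624) = (-1 - 9)²*(-624) = (-10)²*(-624) = 100*(-624) = -62400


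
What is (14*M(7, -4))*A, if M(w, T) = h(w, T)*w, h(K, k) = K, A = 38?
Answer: 26068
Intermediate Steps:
M(w, T) = w² (M(w, T) = w*w = w²)
(14*M(7, -4))*A = (14*7²)*38 = (14*49)*38 = 686*38 = 26068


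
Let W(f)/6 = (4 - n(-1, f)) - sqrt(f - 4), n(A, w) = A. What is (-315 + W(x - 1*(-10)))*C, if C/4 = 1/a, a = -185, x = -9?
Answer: 228/37 + 24*I*sqrt(3)/185 ≈ 6.1622 + 0.2247*I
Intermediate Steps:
C = -4/185 (C = 4/(-185) = 4*(-1/185) = -4/185 ≈ -0.021622)
W(f) = 30 - 6*sqrt(-4 + f) (W(f) = 6*((4 - 1*(-1)) - sqrt(f - 4)) = 6*((4 + 1) - sqrt(-4 + f)) = 6*(5 - sqrt(-4 + f)) = 30 - 6*sqrt(-4 + f))
(-315 + W(x - 1*(-10)))*C = (-315 + (30 - 6*sqrt(-4 + (-9 - 1*(-10)))))*(-4/185) = (-315 + (30 - 6*sqrt(-4 + (-9 + 10))))*(-4/185) = (-315 + (30 - 6*sqrt(-4 + 1)))*(-4/185) = (-315 + (30 - 6*I*sqrt(3)))*(-4/185) = (-285 - 6*I*sqrt(3))*(-4/185) = 228/37 + 24*I*sqrt(3)/185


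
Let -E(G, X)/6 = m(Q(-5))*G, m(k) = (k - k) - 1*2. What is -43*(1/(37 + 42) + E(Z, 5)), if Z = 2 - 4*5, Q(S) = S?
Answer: 733709/79 ≈ 9287.5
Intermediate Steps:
Z = -18 (Z = 2 - 20 = -18)
m(k) = -2 (m(k) = 0 - 2 = -2)
E(G, X) = 12*G (E(G, X) = -(-12)*G = 12*G)
-43*(1/(37 + 42) + E(Z, 5)) = -43*(1/(37 + 42) + 12*(-18)) = -43*(1/79 - 216) = -43*(-17063/79) = 733709/79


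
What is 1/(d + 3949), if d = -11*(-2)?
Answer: 1/3971 ≈ 0.00025183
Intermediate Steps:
d = 22
1/(d + 3949) = 1/(22 + 3949) = 1/3971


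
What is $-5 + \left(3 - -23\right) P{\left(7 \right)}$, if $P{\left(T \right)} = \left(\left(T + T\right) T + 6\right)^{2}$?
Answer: $281211$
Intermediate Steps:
$P{\left(T \right)} = \left(6 + 2 T^{2}\right)^{2}$ ($P{\left(T \right)} = \left(2 T T + 6\right)^{2} = \left(2 T^{2} + 6\right)^{2} = \left(6 + 2 T^{2}\right)^{2}$)
$-5 + \left(3 - -23\right) P{\left(7 \right)} = -5 + \left(3 - -23\right) 4 \left(3 + 7^{2}\right)^{2} = -5 + \left(3 + 23\right) 4 \left(3 + 49\right)^{2} = -5 + 26 \cdot 4 \cdot 52^{2} = -5 + 26 \cdot 4 \cdot 2704 = -5 + 26 \cdot 10816 = -5 + 281216 = 281211$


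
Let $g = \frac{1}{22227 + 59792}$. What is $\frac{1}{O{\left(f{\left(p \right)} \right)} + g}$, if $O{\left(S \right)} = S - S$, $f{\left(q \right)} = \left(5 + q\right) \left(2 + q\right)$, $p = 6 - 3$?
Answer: $82019$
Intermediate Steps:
$p = 3$
$f{\left(q \right)} = \left(2 + q\right) \left(5 + q\right)$
$g = \frac{1}{82019} \approx 1.2192 \cdot 10^{-5}$
$O{\left(S \right)} = 0$
$\frac{1}{O{\left(f{\left(p \right)} \right)} + g} = \frac{1}{0 + \frac{1}{82019}} = \frac{1}{\frac{1}{82019}} = 82019$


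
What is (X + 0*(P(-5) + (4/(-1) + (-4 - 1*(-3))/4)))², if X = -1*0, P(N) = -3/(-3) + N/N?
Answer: 0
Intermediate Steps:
P(N) = 2 (P(N) = -3*(-⅓) + 1 = 1 + 1 = 2)
X = 0
(X + 0*(P(-5) + (4/(-1) + (-4 - 1*(-3))/4)))² = (0 + 0*(2 + (4/(-1) + (-4 - 1*(-3))/4)))² = (0 + 0*(2 + (4*(-1) + (-4 + 3)*(¼))))² = (0 + 0*(2 + (-4 - 1*¼)))² = (0 + 0*(2 + (-4 - ¼)))² = (0 + 0*(2 - 17/4))² = (0 + 0*(-9/4))² = (0 + 0)² = 0² = 0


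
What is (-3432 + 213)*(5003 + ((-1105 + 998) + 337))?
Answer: -16845027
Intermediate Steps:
(-3432 + 213)*(5003 + ((-1105 + 998) + 337)) = -3219*(5003 + (-107 + 337)) = -3219*(5003 + 230) = -3219*5233 = -16845027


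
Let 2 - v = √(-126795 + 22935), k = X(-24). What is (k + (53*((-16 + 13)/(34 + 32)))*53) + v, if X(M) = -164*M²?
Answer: -2080973/22 - 6*I*√2885 ≈ -94590.0 - 322.27*I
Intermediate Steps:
k = -94464 (k = -164*(-24)² = -164*576 = -94464)
v = 2 - 6*I*√2885 (v = 2 - √(-126795 + 22935) = 2 - √(-103860) = 2 - 6*I*√2885 ≈ 2.0 - 322.27*I)
(k + (53*((-16 + 13)/(34 + 32)))*53) + v = (-94464 + (53*((-16 + 13)/(34 + 32)))*53) + (2 - 6*I*√2885) = (-94464 + (53*(-3/66))*53) + (2 - 6*I*√2885) = (-94464 + (53*(-3*1/66))*53) + (2 - 6*I*√2885) = (-94464 + (53*(-1/22))*53) + (2 - 6*I*√2885) = (-94464 - 53/22*53) + (2 - 6*I*√2885) = (-94464 - 2809/22) + (2 - 6*I*√2885) = -2081017/22 + (2 - 6*I*√2885) = -2080973/22 - 6*I*√2885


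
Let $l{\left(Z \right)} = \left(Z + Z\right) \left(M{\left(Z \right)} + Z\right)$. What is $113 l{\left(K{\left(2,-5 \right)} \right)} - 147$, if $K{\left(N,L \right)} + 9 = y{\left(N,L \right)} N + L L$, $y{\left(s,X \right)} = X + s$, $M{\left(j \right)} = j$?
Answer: $45053$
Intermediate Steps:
$K{\left(N,L \right)} = -9 + L^{2} + N \left(L + N\right)$ ($K{\left(N,L \right)} = -9 + \left(\left(L + N\right) N + L L\right) = -9 + \left(N \left(L + N\right) + L^{2}\right) = -9 + \left(L^{2} + N \left(L + N\right)\right) = -9 + L^{2} + N \left(L + N\right)$)
$l{\left(Z \right)} = 4 Z^{2}$ ($l{\left(Z \right)} = \left(Z + Z\right) \left(Z + Z\right) = 2 Z 2 Z = 4 Z^{2}$)
$113 l{\left(K{\left(2,-5 \right)} \right)} - 147 = 113 \cdot 4 \left(-9 + \left(-5\right)^{2} + 2 \left(-5 + 2\right)\right)^{2} - 147 = 113 \cdot 4 \left(-9 + 25 + 2 \left(-3\right)\right)^{2} - 147 = 113 \cdot 4 \left(-9 + 25 - 6\right)^{2} - 147 = 113 \cdot 4 \cdot 10^{2} - 147 = 113 \cdot 4 \cdot 100 - 147 = 113 \cdot 400 - 147 = 45200 - 147 = 45053$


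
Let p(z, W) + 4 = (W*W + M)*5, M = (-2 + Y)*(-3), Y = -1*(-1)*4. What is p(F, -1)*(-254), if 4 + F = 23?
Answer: 7366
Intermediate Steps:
Y = 4 (Y = 1*4 = 4)
M = -6 (M = (-2 + 4)*(-3) = 2*(-3) = -6)
F = 19 (F = -4 + 23 = 19)
p(z, W) = -34 + 5*W² (p(z, W) = -4 + (W*W - 6)*5 = -4 + (W² - 6)*5 = -4 + (-6 + W²)*5 = -4 + (-30 + 5*W²) = -34 + 5*W²)
p(F, -1)*(-254) = (-34 + 5*(-1)²)*(-254) = (-34 + 5*1)*(-254) = (-34 + 5)*(-254) = -29*(-254) = 7366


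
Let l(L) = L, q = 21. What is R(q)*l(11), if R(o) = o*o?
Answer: 4851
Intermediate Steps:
R(o) = o**2
R(q)*l(11) = 21**2*11 = 441*11 = 4851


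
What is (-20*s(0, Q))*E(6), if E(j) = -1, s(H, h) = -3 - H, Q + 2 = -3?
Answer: -60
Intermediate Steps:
Q = -5 (Q = -2 - 3 = -5)
(-20*s(0, Q))*E(6) = -20*(-3 - 1*0)*(-1) = -20*(-3 + 0)*(-1) = -20*(-3)*(-1) = 60*(-1) = -60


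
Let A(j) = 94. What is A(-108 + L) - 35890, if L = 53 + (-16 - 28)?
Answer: -35796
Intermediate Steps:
L = 9 (L = 53 - 44 = 9)
A(-108 + L) - 35890 = 94 - 35890 = -35796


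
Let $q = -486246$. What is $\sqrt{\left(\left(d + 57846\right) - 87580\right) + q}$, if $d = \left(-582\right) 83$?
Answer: $i \sqrt{564286} \approx 751.19 i$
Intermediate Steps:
$d = -48306$
$\sqrt{\left(\left(d + 57846\right) - 87580\right) + q} = \sqrt{\left(\left(-48306 + 57846\right) - 87580\right) - 486246} = \sqrt{\left(9540 - 87580\right) - 486246} = \sqrt{-78040 - 486246} = \sqrt{-564286} = i \sqrt{564286}$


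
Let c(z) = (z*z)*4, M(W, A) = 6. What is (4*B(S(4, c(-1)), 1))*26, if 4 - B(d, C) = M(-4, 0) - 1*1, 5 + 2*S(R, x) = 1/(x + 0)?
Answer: -104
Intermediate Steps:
c(z) = 4*z**2 (c(z) = z**2*4 = 4*z**2)
S(R, x) = -5/2 + 1/(2*x) (S(R, x) = -5/2 + 1/(2*(x + 0)) = -5/2 + 1/(2*x))
B(d, C) = -1 (B(d, C) = 4 - (6 - 1*1) = 4 - (6 - 1) = 4 - 1*5 = 4 - 5 = -1)
(4*B(S(4, c(-1)), 1))*26 = (4*(-1))*26 = -4*26 = -104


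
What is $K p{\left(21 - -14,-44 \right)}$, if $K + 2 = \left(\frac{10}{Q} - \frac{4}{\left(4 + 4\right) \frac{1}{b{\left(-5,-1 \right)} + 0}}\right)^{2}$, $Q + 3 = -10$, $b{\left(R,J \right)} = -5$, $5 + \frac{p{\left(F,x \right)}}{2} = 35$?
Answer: $\frac{10095}{169} \approx 59.734$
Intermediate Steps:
$p{\left(F,x \right)} = 60$ ($p{\left(F,x \right)} = -10 + 2 \cdot 35 = -10 + 70 = 60$)
$Q = -13$ ($Q = -3 - 10 = -13$)
$K = \frac{673}{676}$ ($K = -2 + \left(\frac{10}{-13} - \frac{4}{\left(4 + 4\right) \frac{1}{-5 + 0}}\right)^{2} = -2 + \left(10 \left(- \frac{1}{13}\right) - \frac{4}{8 \frac{1}{-5}}\right)^{2} = -2 + \left(- \frac{10}{13} - \frac{4}{8 \left(- \frac{1}{5}\right)}\right)^{2} = -2 + \left(- \frac{10}{13} - \frac{4}{- \frac{8}{5}}\right)^{2} = -2 + \left(- \frac{10}{13} - - \frac{5}{2}\right)^{2} = -2 + \left(- \frac{10}{13} + \frac{5}{2}\right)^{2} = -2 + \left(\frac{45}{26}\right)^{2} = -2 + \frac{2025}{676} = \frac{673}{676} \approx 0.99556$)
$K p{\left(21 - -14,-44 \right)} = \frac{673}{676} \cdot 60 = \frac{10095}{169}$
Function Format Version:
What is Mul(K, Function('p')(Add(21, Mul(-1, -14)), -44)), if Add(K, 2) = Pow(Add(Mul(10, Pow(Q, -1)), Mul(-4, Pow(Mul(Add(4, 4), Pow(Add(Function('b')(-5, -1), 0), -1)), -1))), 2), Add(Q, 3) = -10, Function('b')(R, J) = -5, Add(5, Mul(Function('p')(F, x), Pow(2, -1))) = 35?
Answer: Rational(10095, 169) ≈ 59.734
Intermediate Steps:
Function('p')(F, x) = 60 (Function('p')(F, x) = Add(-10, Mul(2, 35)) = Add(-10, 70) = 60)
Q = -13 (Q = Add(-3, -10) = -13)
K = Rational(673, 676) (K = Add(-2, Pow(Add(Mul(10, Pow(-13, -1)), Mul(-4, Pow(Mul(Add(4, 4), Pow(Add(-5, 0), -1)), -1))), 2)) = Add(-2, Pow(Add(Mul(10, Rational(-1, 13)), Mul(-4, Pow(Mul(8, Pow(-5, -1)), -1))), 2)) = Add(-2, Pow(Add(Rational(-10, 13), Mul(-4, Pow(Mul(8, Rational(-1, 5)), -1))), 2)) = Add(-2, Pow(Add(Rational(-10, 13), Mul(-4, Pow(Rational(-8, 5), -1))), 2)) = Add(-2, Pow(Add(Rational(-10, 13), Mul(-4, Rational(-5, 8))), 2)) = Add(-2, Pow(Add(Rational(-10, 13), Rational(5, 2)), 2)) = Add(-2, Pow(Rational(45, 26), 2)) = Add(-2, Rational(2025, 676)) = Rational(673, 676) ≈ 0.99556)
Mul(K, Function('p')(Add(21, Mul(-1, -14)), -44)) = Mul(Rational(673, 676), 60) = Rational(10095, 169)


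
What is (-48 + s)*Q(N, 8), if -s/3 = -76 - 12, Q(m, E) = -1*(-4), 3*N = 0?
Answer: 864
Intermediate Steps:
N = 0 (N = (⅓)*0 = 0)
Q(m, E) = 4
s = 264 (s = -3*(-76 - 12) = -3*(-88) = 264)
(-48 + s)*Q(N, 8) = (-48 + 264)*4 = 216*4 = 864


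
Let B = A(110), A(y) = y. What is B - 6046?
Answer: -5936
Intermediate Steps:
B = 110
B - 6046 = 110 - 6046 = -5936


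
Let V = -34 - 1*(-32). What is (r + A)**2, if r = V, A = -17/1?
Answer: 361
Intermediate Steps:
A = -17 (A = -17*1 = -17)
V = -2 (V = -34 + 32 = -2)
r = -2
(r + A)**2 = (-2 - 17)**2 = (-19)**2 = 361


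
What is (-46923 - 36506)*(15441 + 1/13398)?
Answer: -17259667961651/13398 ≈ -1.2882e+9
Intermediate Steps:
(-46923 - 36506)*(15441 + 1/13398) = -83429*(15441 + 1/13398) = -83429*206878519/13398 = -17259667961651/13398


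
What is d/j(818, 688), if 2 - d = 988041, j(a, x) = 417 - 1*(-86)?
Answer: -988039/503 ≈ -1964.3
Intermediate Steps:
j(a, x) = 503 (j(a, x) = 417 + 86 = 503)
d = -988039 (d = 2 - 1*988041 = 2 - 988041 = -988039)
d/j(818, 688) = -988039/503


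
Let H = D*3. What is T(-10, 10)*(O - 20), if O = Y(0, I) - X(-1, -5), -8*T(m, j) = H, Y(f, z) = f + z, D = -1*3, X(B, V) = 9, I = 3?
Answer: -117/4 ≈ -29.250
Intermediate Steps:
D = -3
H = -9 (H = -3*3 = -9)
T(m, j) = 9/8 (T(m, j) = -⅛*(-9) = 9/8)
O = -6 (O = (0 + 3) - 1*9 = 3 - 9 = -6)
T(-10, 10)*(O - 20) = 9*(-6 - 20)/8 = (9/8)*(-26) = -117/4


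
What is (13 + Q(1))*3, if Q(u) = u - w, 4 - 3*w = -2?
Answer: 36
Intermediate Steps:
w = 2 (w = 4/3 - ⅓*(-2) = 4/3 + ⅔ = 2)
Q(u) = -2 + u (Q(u) = u - 1*2 = u - 2 = -2 + u)
(13 + Q(1))*3 = (13 + (-2 + 1))*3 = (13 - 1)*3 = 12*3 = 36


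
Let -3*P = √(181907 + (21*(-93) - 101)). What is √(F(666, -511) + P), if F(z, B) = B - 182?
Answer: √(-6237 - 3*√179853)/3 ≈ 28.885*I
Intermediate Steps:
F(z, B) = -182 + B
P = -√179853/3 (P = -√(181907 + (21*(-93) - 101))/3 = -√(181907 + (-1953 - 101))/3 = -√(181907 - 2054)/3 = -√179853/3 ≈ -141.36)
√(F(666, -511) + P) = √((-182 - 511) - √179853/3) = √(-693 - √179853/3)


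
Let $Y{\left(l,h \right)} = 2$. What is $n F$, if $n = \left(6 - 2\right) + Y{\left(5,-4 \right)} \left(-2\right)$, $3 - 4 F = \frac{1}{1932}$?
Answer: $0$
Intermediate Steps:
$F = \frac{5795}{7728}$ ($F = \frac{3}{4} - \frac{1}{4 \cdot 1932} = \frac{3}{4} - \frac{1}{7728} = \frac{5795}{7728} \approx 0.74987$)
$n = 0$ ($n = \left(6 - 2\right) + 2 \left(-2\right) = \left(6 - 2\right) - 4 = 4 - 4 = 0$)
$n F = 0 \cdot \frac{5795}{7728} = 0$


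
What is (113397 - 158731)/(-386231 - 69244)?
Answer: 45334/455475 ≈ 0.099531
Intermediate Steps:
(113397 - 158731)/(-386231 - 69244) = -45334/(-455475) = -45334*(-1/455475) = 45334/455475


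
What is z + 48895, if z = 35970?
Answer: 84865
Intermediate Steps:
z + 48895 = 35970 + 48895 = 84865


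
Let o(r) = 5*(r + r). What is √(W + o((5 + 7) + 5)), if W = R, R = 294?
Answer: 4*√29 ≈ 21.541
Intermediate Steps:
W = 294
o(r) = 10*r (o(r) = 5*(2*r) = 10*r)
√(W + o((5 + 7) + 5)) = √(294 + 10*((5 + 7) + 5)) = √(294 + 10*(12 + 5)) = √(294 + 10*17) = √(294 + 170) = √464 = 4*√29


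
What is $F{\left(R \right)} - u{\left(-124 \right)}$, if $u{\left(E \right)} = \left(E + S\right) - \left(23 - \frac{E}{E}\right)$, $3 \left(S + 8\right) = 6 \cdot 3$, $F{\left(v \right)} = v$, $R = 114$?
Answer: $262$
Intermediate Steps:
$S = -2$ ($S = -8 + \frac{6 \cdot 3}{3} = -8 + \frac{1}{3} \cdot 18 = -8 + 6 = -2$)
$u{\left(E \right)} = -24 + E$ ($u{\left(E \right)} = \left(E - 2\right) - \left(23 - \frac{E}{E}\right) = \left(-2 + E\right) + \left(-23 + 1\right) = \left(-2 + E\right) - 22 = -24 + E$)
$F{\left(R \right)} - u{\left(-124 \right)} = 114 - \left(-24 - 124\right) = 114 - -148 = 114 + 148 = 262$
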